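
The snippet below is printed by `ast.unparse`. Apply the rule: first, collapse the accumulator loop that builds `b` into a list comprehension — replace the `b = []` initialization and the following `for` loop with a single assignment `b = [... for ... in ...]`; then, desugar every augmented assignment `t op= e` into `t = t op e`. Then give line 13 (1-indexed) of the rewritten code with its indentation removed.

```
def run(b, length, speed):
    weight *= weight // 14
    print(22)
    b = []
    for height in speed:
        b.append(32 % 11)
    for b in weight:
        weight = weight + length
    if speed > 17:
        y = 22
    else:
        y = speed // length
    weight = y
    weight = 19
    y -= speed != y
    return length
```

y = y - (speed != y)

Transformed code:
def run(b, length, speed):
    weight = weight * (weight // 14)
    print(22)
    b = [32 % 11 for height in speed]
    for b in weight:
        weight = weight + length
    if speed > 17:
        y = 22
    else:
        y = speed // length
    weight = y
    weight = 19
    y = y - (speed != y)
    return length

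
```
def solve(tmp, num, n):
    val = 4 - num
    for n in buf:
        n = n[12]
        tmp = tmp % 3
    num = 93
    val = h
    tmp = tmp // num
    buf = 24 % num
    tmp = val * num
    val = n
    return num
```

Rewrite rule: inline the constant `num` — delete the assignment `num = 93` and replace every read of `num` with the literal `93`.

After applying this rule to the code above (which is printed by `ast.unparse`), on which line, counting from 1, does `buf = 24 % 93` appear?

Transformed code:
def solve(tmp, num, n):
    val = 4 - 93
    for n in buf:
        n = n[12]
        tmp = tmp % 3
    val = h
    tmp = tmp // 93
    buf = 24 % 93
    tmp = val * 93
    val = n
    return 93

8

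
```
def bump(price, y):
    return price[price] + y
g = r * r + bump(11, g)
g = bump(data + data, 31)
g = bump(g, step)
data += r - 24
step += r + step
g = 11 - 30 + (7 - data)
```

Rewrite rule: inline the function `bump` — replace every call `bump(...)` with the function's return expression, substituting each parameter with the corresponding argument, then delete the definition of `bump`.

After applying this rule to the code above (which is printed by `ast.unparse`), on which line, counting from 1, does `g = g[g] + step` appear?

3

Transformed code:
g = r * r + (11[11] + g)
g = (data + data)[data + data] + 31
g = g[g] + step
data += r - 24
step += r + step
g = 11 - 30 + (7 - data)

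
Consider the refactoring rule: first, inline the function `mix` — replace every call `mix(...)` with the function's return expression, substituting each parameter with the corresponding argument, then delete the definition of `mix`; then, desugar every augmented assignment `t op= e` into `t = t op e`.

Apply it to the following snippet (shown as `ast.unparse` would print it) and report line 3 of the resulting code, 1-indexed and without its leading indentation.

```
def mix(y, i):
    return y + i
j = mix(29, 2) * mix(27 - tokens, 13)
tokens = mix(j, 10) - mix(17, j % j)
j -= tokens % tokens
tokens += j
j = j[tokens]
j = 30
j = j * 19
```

Transformed code:
j = (29 + 2) * (27 - tokens + 13)
tokens = j + 10 - (17 + j % j)
j = j - tokens % tokens
tokens = tokens + j
j = j[tokens]
j = 30
j = j * 19

j = j - tokens % tokens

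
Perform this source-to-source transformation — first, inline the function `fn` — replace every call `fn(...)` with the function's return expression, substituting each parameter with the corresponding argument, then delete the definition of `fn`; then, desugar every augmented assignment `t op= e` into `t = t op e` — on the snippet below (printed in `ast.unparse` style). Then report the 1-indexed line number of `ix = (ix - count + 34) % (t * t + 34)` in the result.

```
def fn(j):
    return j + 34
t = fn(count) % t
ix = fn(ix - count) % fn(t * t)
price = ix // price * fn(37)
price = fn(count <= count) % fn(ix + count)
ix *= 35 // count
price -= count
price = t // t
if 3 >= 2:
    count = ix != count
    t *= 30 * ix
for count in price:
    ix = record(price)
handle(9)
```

2

Transformed code:
t = (count + 34) % t
ix = (ix - count + 34) % (t * t + 34)
price = ix // price * (37 + 34)
price = ((count <= count) + 34) % (ix + count + 34)
ix = ix * (35 // count)
price = price - count
price = t // t
if 3 >= 2:
    count = ix != count
    t = t * (30 * ix)
for count in price:
    ix = record(price)
handle(9)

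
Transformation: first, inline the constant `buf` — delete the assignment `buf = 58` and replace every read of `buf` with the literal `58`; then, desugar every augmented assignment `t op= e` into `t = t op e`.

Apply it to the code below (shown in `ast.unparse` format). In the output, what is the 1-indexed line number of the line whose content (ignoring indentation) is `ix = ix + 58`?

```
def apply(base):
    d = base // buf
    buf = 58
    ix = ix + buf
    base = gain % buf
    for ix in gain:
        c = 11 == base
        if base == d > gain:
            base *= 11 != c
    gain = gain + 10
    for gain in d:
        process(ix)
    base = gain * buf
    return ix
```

Transformed code:
def apply(base):
    d = base // 58
    ix = ix + 58
    base = gain % 58
    for ix in gain:
        c = 11 == base
        if base == d > gain:
            base = base * (11 != c)
    gain = gain + 10
    for gain in d:
        process(ix)
    base = gain * 58
    return ix

3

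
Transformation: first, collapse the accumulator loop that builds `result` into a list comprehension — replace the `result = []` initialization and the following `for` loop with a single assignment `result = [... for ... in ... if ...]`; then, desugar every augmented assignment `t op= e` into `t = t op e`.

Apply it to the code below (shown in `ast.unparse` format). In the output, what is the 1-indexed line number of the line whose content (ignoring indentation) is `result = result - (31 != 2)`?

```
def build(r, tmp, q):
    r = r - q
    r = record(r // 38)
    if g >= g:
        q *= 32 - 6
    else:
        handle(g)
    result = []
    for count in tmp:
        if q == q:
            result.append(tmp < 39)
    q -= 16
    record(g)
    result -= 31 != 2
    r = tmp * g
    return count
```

11

Transformed code:
def build(r, tmp, q):
    r = r - q
    r = record(r // 38)
    if g >= g:
        q = q * (32 - 6)
    else:
        handle(g)
    result = [tmp < 39 for count in tmp if q == q]
    q = q - 16
    record(g)
    result = result - (31 != 2)
    r = tmp * g
    return count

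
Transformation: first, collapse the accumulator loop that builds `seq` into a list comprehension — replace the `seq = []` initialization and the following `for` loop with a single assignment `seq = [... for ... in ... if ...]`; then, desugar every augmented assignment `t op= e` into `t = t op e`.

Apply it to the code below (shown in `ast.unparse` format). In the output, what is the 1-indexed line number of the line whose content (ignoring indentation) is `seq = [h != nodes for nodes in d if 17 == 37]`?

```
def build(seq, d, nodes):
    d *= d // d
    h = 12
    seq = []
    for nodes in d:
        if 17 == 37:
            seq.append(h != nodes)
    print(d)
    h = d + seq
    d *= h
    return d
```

Transformed code:
def build(seq, d, nodes):
    d = d * (d // d)
    h = 12
    seq = [h != nodes for nodes in d if 17 == 37]
    print(d)
    h = d + seq
    d = d * h
    return d

4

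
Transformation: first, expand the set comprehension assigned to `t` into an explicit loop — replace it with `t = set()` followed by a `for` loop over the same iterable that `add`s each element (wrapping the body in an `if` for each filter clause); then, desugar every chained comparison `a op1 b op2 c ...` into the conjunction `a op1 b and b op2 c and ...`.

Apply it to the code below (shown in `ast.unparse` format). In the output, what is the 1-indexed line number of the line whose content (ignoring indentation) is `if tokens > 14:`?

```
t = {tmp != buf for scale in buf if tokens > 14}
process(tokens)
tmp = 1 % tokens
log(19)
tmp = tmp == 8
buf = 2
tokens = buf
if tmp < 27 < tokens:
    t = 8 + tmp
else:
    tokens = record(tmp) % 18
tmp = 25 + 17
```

3

Transformed code:
t = set()
for scale in buf:
    if tokens > 14:
        t.add(tmp != buf)
process(tokens)
tmp = 1 % tokens
log(19)
tmp = tmp == 8
buf = 2
tokens = buf
if tmp < 27 and 27 < tokens:
    t = 8 + tmp
else:
    tokens = record(tmp) % 18
tmp = 25 + 17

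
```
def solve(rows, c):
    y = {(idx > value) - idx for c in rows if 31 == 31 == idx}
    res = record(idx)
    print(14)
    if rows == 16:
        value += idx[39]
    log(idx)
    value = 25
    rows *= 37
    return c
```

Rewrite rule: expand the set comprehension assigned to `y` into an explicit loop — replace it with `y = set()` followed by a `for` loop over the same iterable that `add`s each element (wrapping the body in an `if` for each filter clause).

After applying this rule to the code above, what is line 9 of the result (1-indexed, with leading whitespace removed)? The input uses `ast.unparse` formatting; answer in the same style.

Transformed code:
def solve(rows, c):
    y = set()
    for c in rows:
        if 31 == 31 == idx:
            y.add((idx > value) - idx)
    res = record(idx)
    print(14)
    if rows == 16:
        value += idx[39]
    log(idx)
    value = 25
    rows *= 37
    return c

value += idx[39]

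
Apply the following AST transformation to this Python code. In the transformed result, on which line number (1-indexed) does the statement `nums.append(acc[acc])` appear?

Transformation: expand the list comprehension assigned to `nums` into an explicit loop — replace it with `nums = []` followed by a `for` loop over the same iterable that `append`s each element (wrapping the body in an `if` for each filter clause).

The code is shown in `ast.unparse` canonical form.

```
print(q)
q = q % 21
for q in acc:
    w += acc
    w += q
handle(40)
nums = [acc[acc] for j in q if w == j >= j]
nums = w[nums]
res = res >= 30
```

10

Transformed code:
print(q)
q = q % 21
for q in acc:
    w += acc
    w += q
handle(40)
nums = []
for j in q:
    if w == j >= j:
        nums.append(acc[acc])
nums = w[nums]
res = res >= 30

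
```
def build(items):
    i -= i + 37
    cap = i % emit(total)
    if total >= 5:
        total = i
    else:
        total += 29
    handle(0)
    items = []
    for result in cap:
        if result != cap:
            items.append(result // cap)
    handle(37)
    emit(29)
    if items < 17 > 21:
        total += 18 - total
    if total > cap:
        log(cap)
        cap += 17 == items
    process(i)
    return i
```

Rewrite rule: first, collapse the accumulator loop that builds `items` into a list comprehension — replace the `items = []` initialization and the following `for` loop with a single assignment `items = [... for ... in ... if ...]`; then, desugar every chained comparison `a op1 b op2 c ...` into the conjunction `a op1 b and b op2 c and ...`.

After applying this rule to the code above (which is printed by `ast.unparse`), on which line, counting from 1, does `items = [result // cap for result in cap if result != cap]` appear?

Transformed code:
def build(items):
    i -= i + 37
    cap = i % emit(total)
    if total >= 5:
        total = i
    else:
        total += 29
    handle(0)
    items = [result // cap for result in cap if result != cap]
    handle(37)
    emit(29)
    if items < 17 and 17 > 21:
        total += 18 - total
    if total > cap:
        log(cap)
        cap += 17 == items
    process(i)
    return i

9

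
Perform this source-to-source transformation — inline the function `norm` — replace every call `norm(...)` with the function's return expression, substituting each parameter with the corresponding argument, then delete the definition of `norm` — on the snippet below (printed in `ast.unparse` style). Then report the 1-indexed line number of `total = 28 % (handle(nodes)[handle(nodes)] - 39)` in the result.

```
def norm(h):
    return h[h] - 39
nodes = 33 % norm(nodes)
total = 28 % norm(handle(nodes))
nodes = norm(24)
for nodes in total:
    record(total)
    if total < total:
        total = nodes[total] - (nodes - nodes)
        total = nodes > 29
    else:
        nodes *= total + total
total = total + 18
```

Transformed code:
nodes = 33 % (nodes[nodes] - 39)
total = 28 % (handle(nodes)[handle(nodes)] - 39)
nodes = 24[24] - 39
for nodes in total:
    record(total)
    if total < total:
        total = nodes[total] - (nodes - nodes)
        total = nodes > 29
    else:
        nodes *= total + total
total = total + 18

2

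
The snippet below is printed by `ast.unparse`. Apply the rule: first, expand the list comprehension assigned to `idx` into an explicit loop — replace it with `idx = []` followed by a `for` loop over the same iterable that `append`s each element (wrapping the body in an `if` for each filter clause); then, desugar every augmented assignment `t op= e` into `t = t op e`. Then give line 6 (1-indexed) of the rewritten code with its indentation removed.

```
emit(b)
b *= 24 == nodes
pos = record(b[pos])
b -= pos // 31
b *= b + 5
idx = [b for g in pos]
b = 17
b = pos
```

Transformed code:
emit(b)
b = b * (24 == nodes)
pos = record(b[pos])
b = b - pos // 31
b = b * (b + 5)
idx = []
for g in pos:
    idx.append(b)
b = 17
b = pos

idx = []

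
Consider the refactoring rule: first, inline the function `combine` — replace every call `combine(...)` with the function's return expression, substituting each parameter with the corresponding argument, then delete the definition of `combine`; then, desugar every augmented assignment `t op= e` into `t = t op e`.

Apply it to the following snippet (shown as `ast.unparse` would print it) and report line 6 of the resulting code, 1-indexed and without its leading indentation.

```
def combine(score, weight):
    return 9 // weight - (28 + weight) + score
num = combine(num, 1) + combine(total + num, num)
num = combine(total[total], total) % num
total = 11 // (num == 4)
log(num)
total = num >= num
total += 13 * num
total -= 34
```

total = total + 13 * num

Transformed code:
num = 9 // 1 - (28 + 1) + num + (9 // num - (28 + num) + (total + num))
num = (9 // total - (28 + total) + total[total]) % num
total = 11 // (num == 4)
log(num)
total = num >= num
total = total + 13 * num
total = total - 34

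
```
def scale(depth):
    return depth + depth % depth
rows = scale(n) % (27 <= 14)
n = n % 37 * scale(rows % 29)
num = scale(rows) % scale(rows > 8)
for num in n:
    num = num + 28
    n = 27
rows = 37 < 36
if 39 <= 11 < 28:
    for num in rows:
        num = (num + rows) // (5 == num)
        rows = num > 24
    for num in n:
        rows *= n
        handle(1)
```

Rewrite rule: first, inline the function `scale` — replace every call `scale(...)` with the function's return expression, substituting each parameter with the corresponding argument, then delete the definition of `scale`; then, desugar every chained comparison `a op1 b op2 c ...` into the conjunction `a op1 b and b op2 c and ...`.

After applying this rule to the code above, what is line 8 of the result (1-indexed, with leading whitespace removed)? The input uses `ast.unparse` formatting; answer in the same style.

Transformed code:
rows = (n + n % n) % (27 <= 14)
n = n % 37 * (rows % 29 + rows % 29 % (rows % 29))
num = (rows + rows % rows) % ((rows > 8) + (rows > 8) % (rows > 8))
for num in n:
    num = num + 28
    n = 27
rows = 37 < 36
if 39 <= 11 and 11 < 28:
    for num in rows:
        num = (num + rows) // (5 == num)
        rows = num > 24
    for num in n:
        rows *= n
        handle(1)

if 39 <= 11 and 11 < 28:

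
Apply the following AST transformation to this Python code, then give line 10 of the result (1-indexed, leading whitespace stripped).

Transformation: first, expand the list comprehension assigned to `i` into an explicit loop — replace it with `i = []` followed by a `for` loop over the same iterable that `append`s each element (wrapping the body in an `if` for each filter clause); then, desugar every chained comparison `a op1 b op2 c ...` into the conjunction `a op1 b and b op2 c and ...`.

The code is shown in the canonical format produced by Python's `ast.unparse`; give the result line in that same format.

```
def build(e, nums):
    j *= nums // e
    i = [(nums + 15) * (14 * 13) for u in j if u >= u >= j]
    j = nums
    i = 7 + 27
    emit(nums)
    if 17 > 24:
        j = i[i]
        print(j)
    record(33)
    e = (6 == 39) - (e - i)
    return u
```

if 17 > 24:

Transformed code:
def build(e, nums):
    j *= nums // e
    i = []
    for u in j:
        if u >= u and u >= j:
            i.append((nums + 15) * (14 * 13))
    j = nums
    i = 7 + 27
    emit(nums)
    if 17 > 24:
        j = i[i]
        print(j)
    record(33)
    e = (6 == 39) - (e - i)
    return u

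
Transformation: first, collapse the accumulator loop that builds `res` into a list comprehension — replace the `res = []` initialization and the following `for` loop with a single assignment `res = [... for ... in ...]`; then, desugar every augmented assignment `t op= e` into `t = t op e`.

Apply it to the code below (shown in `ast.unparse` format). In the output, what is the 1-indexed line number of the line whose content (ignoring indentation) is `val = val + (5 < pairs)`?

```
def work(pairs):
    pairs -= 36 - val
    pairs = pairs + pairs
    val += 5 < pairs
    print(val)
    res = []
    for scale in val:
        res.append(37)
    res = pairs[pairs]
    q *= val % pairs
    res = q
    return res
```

4

Transformed code:
def work(pairs):
    pairs = pairs - (36 - val)
    pairs = pairs + pairs
    val = val + (5 < pairs)
    print(val)
    res = [37 for scale in val]
    res = pairs[pairs]
    q = q * (val % pairs)
    res = q
    return res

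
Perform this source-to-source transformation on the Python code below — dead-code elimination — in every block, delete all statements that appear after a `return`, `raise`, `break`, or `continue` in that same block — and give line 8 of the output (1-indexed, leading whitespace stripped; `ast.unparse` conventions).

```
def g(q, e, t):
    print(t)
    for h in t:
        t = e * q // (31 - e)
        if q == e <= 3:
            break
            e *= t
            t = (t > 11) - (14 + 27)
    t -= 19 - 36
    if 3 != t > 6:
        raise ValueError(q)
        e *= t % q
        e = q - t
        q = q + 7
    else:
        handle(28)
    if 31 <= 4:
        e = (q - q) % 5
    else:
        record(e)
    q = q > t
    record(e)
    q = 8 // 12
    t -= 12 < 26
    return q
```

Transformed code:
def g(q, e, t):
    print(t)
    for h in t:
        t = e * q // (31 - e)
        if q == e <= 3:
            break
    t -= 19 - 36
    if 3 != t > 6:
        raise ValueError(q)
    else:
        handle(28)
    if 31 <= 4:
        e = (q - q) % 5
    else:
        record(e)
    q = q > t
    record(e)
    q = 8 // 12
    t -= 12 < 26
    return q

if 3 != t > 6:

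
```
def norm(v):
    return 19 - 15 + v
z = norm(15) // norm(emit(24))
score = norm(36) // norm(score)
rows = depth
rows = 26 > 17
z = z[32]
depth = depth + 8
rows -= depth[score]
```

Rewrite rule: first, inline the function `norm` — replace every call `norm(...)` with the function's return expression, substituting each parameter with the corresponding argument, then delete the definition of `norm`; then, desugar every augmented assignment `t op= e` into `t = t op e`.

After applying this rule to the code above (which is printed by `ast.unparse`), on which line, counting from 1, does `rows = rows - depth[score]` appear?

7

Transformed code:
z = (19 - 15 + 15) // (19 - 15 + emit(24))
score = (19 - 15 + 36) // (19 - 15 + score)
rows = depth
rows = 26 > 17
z = z[32]
depth = depth + 8
rows = rows - depth[score]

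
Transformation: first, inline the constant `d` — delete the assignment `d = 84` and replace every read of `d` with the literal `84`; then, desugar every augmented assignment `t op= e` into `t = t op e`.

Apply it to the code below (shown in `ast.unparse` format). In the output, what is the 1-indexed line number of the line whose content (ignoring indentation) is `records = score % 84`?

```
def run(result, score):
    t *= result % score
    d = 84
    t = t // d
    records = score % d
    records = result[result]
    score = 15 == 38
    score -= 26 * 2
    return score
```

4

Transformed code:
def run(result, score):
    t = t * (result % score)
    t = t // 84
    records = score % 84
    records = result[result]
    score = 15 == 38
    score = score - 26 * 2
    return score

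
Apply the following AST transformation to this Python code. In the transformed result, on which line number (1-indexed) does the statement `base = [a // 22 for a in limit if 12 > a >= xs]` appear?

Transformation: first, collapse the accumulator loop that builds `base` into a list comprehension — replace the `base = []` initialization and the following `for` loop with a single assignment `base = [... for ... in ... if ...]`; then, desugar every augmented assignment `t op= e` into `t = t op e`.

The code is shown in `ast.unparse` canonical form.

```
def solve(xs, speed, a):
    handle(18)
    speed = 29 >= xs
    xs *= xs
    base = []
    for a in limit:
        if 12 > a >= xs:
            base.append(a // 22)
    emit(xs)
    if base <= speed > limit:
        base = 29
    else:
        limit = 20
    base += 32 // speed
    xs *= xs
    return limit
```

Transformed code:
def solve(xs, speed, a):
    handle(18)
    speed = 29 >= xs
    xs = xs * xs
    base = [a // 22 for a in limit if 12 > a >= xs]
    emit(xs)
    if base <= speed > limit:
        base = 29
    else:
        limit = 20
    base = base + 32 // speed
    xs = xs * xs
    return limit

5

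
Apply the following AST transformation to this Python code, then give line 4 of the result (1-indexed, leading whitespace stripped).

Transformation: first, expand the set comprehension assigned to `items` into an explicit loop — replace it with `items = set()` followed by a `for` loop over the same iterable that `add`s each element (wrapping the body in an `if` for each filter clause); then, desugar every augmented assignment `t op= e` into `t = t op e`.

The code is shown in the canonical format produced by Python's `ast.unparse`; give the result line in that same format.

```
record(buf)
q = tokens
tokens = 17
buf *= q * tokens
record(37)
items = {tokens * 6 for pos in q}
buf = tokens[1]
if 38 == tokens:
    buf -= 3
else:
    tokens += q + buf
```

Transformed code:
record(buf)
q = tokens
tokens = 17
buf = buf * (q * tokens)
record(37)
items = set()
for pos in q:
    items.add(tokens * 6)
buf = tokens[1]
if 38 == tokens:
    buf = buf - 3
else:
    tokens = tokens + (q + buf)

buf = buf * (q * tokens)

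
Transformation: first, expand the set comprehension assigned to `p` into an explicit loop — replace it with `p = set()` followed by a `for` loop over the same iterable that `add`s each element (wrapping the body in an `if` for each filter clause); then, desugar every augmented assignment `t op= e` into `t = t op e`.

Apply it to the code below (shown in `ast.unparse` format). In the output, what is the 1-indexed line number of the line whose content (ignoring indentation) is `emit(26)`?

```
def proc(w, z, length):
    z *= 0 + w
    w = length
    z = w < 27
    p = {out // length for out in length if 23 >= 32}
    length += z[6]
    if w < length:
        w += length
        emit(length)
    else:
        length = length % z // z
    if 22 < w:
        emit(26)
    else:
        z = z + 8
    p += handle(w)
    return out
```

Transformed code:
def proc(w, z, length):
    z = z * (0 + w)
    w = length
    z = w < 27
    p = set()
    for out in length:
        if 23 >= 32:
            p.add(out // length)
    length = length + z[6]
    if w < length:
        w = w + length
        emit(length)
    else:
        length = length % z // z
    if 22 < w:
        emit(26)
    else:
        z = z + 8
    p = p + handle(w)
    return out

16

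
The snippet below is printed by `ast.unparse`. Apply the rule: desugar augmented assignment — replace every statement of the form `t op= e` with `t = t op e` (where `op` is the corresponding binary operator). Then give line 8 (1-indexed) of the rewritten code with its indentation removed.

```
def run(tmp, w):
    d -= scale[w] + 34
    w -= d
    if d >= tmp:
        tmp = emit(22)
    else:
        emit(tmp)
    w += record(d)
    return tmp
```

w = w + record(d)

Transformed code:
def run(tmp, w):
    d = d - (scale[w] + 34)
    w = w - d
    if d >= tmp:
        tmp = emit(22)
    else:
        emit(tmp)
    w = w + record(d)
    return tmp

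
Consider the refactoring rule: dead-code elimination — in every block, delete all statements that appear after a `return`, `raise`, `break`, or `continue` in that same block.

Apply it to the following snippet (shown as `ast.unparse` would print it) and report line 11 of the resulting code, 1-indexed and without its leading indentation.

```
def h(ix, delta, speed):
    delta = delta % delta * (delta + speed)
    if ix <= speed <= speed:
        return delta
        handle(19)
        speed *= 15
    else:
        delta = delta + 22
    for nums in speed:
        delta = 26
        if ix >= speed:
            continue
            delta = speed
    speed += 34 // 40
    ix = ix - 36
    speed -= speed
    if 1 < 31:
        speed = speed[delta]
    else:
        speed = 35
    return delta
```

speed += 34 // 40

Transformed code:
def h(ix, delta, speed):
    delta = delta % delta * (delta + speed)
    if ix <= speed <= speed:
        return delta
    else:
        delta = delta + 22
    for nums in speed:
        delta = 26
        if ix >= speed:
            continue
    speed += 34 // 40
    ix = ix - 36
    speed -= speed
    if 1 < 31:
        speed = speed[delta]
    else:
        speed = 35
    return delta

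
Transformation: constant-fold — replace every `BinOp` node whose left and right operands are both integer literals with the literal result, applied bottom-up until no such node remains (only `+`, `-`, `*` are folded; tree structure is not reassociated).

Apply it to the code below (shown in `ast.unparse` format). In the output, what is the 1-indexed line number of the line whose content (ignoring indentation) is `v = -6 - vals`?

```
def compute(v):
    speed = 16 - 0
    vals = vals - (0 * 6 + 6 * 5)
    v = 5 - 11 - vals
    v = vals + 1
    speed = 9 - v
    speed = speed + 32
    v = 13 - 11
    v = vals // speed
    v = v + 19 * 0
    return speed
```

Transformed code:
def compute(v):
    speed = 16
    vals = vals - 30
    v = -6 - vals
    v = vals + 1
    speed = 9 - v
    speed = speed + 32
    v = 2
    v = vals // speed
    v = v + 0
    return speed

4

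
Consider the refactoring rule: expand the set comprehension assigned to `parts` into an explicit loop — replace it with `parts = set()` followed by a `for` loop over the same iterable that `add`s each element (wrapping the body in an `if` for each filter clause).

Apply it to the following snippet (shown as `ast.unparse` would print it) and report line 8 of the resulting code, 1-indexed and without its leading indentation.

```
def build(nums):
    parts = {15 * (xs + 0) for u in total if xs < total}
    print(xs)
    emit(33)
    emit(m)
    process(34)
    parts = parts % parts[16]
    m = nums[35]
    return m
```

Transformed code:
def build(nums):
    parts = set()
    for u in total:
        if xs < total:
            parts.add(15 * (xs + 0))
    print(xs)
    emit(33)
    emit(m)
    process(34)
    parts = parts % parts[16]
    m = nums[35]
    return m

emit(m)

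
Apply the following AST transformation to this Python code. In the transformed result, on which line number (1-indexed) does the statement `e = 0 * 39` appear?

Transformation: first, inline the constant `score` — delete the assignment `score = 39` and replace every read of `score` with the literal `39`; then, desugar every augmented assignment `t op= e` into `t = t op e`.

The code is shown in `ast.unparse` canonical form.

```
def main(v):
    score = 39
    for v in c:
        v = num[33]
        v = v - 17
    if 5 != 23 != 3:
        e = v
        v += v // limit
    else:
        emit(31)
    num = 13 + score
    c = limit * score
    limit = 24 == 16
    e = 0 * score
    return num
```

Transformed code:
def main(v):
    for v in c:
        v = num[33]
        v = v - 17
    if 5 != 23 != 3:
        e = v
        v = v + v // limit
    else:
        emit(31)
    num = 13 + 39
    c = limit * 39
    limit = 24 == 16
    e = 0 * 39
    return num

13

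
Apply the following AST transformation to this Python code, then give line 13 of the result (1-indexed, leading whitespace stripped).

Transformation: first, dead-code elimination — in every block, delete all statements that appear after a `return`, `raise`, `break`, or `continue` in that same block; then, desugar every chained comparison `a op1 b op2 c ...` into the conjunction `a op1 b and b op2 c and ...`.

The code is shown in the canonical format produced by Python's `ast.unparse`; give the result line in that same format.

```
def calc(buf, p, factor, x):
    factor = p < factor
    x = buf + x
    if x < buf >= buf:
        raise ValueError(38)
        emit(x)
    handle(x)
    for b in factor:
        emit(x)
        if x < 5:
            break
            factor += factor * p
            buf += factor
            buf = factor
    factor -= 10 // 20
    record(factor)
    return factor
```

return factor

Transformed code:
def calc(buf, p, factor, x):
    factor = p < factor
    x = buf + x
    if x < buf and buf >= buf:
        raise ValueError(38)
    handle(x)
    for b in factor:
        emit(x)
        if x < 5:
            break
    factor -= 10 // 20
    record(factor)
    return factor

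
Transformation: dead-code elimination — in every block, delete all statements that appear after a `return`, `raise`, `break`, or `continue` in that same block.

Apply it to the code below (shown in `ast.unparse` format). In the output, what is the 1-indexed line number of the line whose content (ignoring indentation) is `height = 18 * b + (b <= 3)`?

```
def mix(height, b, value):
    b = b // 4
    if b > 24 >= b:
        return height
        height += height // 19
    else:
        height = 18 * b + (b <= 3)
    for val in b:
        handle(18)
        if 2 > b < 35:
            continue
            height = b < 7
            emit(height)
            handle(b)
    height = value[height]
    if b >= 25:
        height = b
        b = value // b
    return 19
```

Transformed code:
def mix(height, b, value):
    b = b // 4
    if b > 24 >= b:
        return height
    else:
        height = 18 * b + (b <= 3)
    for val in b:
        handle(18)
        if 2 > b < 35:
            continue
    height = value[height]
    if b >= 25:
        height = b
        b = value // b
    return 19

6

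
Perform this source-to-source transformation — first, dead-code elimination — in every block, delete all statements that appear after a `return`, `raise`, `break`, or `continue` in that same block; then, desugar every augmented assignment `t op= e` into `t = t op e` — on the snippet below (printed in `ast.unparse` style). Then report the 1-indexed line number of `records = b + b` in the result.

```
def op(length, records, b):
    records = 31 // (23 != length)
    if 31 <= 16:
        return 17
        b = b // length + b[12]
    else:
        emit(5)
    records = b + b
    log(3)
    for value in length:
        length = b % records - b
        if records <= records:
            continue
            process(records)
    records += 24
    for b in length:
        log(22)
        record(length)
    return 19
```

Transformed code:
def op(length, records, b):
    records = 31 // (23 != length)
    if 31 <= 16:
        return 17
    else:
        emit(5)
    records = b + b
    log(3)
    for value in length:
        length = b % records - b
        if records <= records:
            continue
    records = records + 24
    for b in length:
        log(22)
        record(length)
    return 19

7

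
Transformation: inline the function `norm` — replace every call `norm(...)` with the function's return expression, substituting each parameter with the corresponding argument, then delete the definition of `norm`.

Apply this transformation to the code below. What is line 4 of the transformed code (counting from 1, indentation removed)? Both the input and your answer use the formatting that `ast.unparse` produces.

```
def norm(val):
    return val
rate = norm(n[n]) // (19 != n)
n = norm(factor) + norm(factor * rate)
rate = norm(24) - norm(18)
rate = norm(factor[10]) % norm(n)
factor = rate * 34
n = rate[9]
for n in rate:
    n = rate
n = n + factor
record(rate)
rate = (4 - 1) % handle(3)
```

Transformed code:
rate = n[n] // (19 != n)
n = factor + factor * rate
rate = 24 - 18
rate = factor[10] % n
factor = rate * 34
n = rate[9]
for n in rate:
    n = rate
n = n + factor
record(rate)
rate = (4 - 1) % handle(3)

rate = factor[10] % n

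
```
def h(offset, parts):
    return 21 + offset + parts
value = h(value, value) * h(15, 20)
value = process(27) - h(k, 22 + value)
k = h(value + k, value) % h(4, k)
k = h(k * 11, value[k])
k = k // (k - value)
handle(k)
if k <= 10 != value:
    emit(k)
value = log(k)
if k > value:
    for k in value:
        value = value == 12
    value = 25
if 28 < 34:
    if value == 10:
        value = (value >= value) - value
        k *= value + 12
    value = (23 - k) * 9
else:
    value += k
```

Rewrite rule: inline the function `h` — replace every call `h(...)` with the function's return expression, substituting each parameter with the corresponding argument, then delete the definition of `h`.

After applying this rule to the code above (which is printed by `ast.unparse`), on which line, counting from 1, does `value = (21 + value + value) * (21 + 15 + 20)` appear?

1

Transformed code:
value = (21 + value + value) * (21 + 15 + 20)
value = process(27) - (21 + k + (22 + value))
k = (21 + (value + k) + value) % (21 + 4 + k)
k = 21 + k * 11 + value[k]
k = k // (k - value)
handle(k)
if k <= 10 != value:
    emit(k)
value = log(k)
if k > value:
    for k in value:
        value = value == 12
    value = 25
if 28 < 34:
    if value == 10:
        value = (value >= value) - value
        k *= value + 12
    value = (23 - k) * 9
else:
    value += k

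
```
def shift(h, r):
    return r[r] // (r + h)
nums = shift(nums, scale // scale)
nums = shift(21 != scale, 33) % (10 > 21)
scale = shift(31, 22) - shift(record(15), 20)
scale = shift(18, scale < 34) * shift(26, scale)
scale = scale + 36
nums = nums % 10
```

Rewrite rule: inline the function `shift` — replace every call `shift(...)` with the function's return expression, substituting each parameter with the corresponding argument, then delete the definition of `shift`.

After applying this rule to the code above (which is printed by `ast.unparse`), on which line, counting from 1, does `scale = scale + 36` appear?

Transformed code:
nums = (scale // scale)[scale // scale] // (scale // scale + nums)
nums = 33[33] // (33 + (21 != scale)) % (10 > 21)
scale = 22[22] // (22 + 31) - 20[20] // (20 + record(15))
scale = (scale < 34)[scale < 34] // ((scale < 34) + 18) * (scale[scale] // (scale + 26))
scale = scale + 36
nums = nums % 10

5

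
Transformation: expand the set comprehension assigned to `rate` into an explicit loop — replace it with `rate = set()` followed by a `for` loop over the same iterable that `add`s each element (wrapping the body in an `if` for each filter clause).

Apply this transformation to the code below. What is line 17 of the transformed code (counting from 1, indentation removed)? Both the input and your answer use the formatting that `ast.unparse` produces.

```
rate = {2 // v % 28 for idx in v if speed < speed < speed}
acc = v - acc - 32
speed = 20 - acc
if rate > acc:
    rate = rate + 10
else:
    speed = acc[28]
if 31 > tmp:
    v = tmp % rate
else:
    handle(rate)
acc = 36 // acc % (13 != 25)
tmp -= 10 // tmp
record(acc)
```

Transformed code:
rate = set()
for idx in v:
    if speed < speed < speed:
        rate.add(2 // v % 28)
acc = v - acc - 32
speed = 20 - acc
if rate > acc:
    rate = rate + 10
else:
    speed = acc[28]
if 31 > tmp:
    v = tmp % rate
else:
    handle(rate)
acc = 36 // acc % (13 != 25)
tmp -= 10 // tmp
record(acc)

record(acc)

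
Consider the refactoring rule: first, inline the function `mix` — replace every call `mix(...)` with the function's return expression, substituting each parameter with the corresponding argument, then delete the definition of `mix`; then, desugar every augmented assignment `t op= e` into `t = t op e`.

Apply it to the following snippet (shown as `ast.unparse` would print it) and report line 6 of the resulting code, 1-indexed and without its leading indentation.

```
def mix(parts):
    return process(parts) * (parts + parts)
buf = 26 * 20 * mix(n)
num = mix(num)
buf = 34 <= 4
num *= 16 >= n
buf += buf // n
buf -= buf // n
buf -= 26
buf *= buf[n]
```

Transformed code:
buf = 26 * 20 * (process(n) * (n + n))
num = process(num) * (num + num)
buf = 34 <= 4
num = num * (16 >= n)
buf = buf + buf // n
buf = buf - buf // n
buf = buf - 26
buf = buf * buf[n]

buf = buf - buf // n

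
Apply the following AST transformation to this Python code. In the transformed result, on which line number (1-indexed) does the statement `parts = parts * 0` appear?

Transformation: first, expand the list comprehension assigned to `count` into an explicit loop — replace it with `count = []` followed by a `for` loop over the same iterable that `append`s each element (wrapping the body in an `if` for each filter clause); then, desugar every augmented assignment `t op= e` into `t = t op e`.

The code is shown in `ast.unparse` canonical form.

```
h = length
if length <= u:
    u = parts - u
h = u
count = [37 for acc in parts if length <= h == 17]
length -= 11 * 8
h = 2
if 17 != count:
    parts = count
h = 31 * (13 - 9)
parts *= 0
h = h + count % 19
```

Transformed code:
h = length
if length <= u:
    u = parts - u
h = u
count = []
for acc in parts:
    if length <= h == 17:
        count.append(37)
length = length - 11 * 8
h = 2
if 17 != count:
    parts = count
h = 31 * (13 - 9)
parts = parts * 0
h = h + count % 19

14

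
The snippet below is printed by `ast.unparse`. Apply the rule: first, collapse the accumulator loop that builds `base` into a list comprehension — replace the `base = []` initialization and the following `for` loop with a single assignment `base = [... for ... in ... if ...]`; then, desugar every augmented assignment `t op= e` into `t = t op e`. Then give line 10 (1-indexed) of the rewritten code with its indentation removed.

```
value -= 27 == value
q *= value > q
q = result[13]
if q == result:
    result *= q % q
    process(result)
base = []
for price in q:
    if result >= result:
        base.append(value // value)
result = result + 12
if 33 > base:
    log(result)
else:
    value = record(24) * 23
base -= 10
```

Transformed code:
value = value - (27 == value)
q = q * (value > q)
q = result[13]
if q == result:
    result = result * (q % q)
    process(result)
base = [value // value for price in q if result >= result]
result = result + 12
if 33 > base:
    log(result)
else:
    value = record(24) * 23
base = base - 10

log(result)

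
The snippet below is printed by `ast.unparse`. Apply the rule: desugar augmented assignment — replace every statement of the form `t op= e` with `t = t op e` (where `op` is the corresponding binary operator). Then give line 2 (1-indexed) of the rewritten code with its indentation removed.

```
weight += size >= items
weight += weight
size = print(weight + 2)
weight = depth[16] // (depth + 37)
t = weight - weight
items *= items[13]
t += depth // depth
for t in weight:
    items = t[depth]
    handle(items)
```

Transformed code:
weight = weight + (size >= items)
weight = weight + weight
size = print(weight + 2)
weight = depth[16] // (depth + 37)
t = weight - weight
items = items * items[13]
t = t + depth // depth
for t in weight:
    items = t[depth]
    handle(items)

weight = weight + weight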